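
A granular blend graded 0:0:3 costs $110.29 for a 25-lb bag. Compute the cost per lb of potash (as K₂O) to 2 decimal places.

K₂O in bag = 25 × 3% = 0.75 lb.
Cost per lb K₂O = $110.29 / 0.75 = $147.0533.

$147.05 per lb K₂O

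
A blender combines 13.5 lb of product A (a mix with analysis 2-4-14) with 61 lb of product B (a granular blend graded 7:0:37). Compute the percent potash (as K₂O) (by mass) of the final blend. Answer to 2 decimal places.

Total mass = 13.5 + 61 = 74.5 lb.
K₂O mass = 14%×13.5 + 37%×61 = 24.46 lb.
% K₂O = 24.46 / 74.5 = 32.8322%.

32.83% K₂O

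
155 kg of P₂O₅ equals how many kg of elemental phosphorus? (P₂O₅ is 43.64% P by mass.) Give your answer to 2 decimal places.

67.64 kg P

P = 155 × 0.4364 = 67.642 kg.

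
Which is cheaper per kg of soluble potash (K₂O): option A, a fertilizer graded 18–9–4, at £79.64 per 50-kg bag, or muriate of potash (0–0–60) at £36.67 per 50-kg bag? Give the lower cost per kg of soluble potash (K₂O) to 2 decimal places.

£1.22 per kg K₂O (muriate of potash)

option A: K₂O per bag = 50 × 4% = 2 kg; cost = 79.64 / 2 = £39.8200/kg K₂O.
muriate of potash: K₂O per bag = 50 × 60% = 30 kg; cost = 36.67 / 30 = £1.2223/kg K₂O.
muriate of potash is cheaper.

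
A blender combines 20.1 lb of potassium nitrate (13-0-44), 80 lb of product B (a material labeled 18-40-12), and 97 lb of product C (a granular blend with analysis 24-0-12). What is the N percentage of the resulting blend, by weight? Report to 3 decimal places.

20.443% N

Total mass = 20.1 + 80 + 97 = 197.1 lb.
N mass = 13%×20.1 + 18%×80 + 24%×97 = 40.293 lb.
% N = 40.293 / 197.1 = 20.4429%.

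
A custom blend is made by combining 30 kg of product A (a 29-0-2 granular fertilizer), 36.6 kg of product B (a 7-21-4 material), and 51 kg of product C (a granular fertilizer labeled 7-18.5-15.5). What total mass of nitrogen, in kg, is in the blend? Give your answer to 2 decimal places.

14.83 kg N

N mass = 29%×30 + 7%×36.6 + 7%×51 = 14.832 kg.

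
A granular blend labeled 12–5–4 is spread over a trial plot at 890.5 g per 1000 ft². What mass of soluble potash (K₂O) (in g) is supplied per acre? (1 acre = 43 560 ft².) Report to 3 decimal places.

1551.607 g K₂O per acre

K₂O per 1000 ft² = 890.5 × 4% = 35.62 g.
Convert to per acre: 35.62 × 43.56 = 1551.6072 g.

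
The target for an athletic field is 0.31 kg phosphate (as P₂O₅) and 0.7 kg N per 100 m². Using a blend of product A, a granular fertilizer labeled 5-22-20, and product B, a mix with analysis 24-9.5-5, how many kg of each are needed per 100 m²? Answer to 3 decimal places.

0.164 kg product A, 2.882 kg product B

With a, b = kg per 100 m² of product A and product B:
P₂O₅: 0.22·a + 0.095·b = 0.31
N: 0.05·a + 0.24·b = 0.7
Solving simultaneously: a = 0.164412, b = 2.88241.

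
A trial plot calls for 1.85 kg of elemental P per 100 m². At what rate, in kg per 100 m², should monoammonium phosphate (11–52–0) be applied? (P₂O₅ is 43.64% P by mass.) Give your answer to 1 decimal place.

As P₂O₅: 1.85 / 0.4364 = 4.23923 kg per 100 m².
Product per 100 m² = 4.23923 / 52% = 8.15237 kg.

8.2 kg of product per hundred sq m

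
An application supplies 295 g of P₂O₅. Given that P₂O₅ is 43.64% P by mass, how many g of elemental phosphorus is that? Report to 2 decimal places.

128.74 g P

P = 295 × 0.4364 = 128.738 g.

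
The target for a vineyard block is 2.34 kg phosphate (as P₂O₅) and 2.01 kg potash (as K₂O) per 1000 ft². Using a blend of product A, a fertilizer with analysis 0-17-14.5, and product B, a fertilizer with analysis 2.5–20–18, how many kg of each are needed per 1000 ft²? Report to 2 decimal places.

With a, b = kg per 1000 ft² of product A and product B:
P₂O₅: 0.17·a + 0.2·b = 2.34
K₂O: 0.145·a + 0.18·b = 2.01
Eliminate b: (row1) − 0.2/0.18·(row2) → 0.00888889·a = 0.106667, so a = 12.
Then b = (2.01 − 0.145·12) / 0.18 = 1.5.

12.00 kg product A, 1.50 kg product B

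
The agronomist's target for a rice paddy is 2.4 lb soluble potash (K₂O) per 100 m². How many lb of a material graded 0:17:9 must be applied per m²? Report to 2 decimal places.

0.27 lb of product per sq m

Product per 100 m² = 2.4 / 9% = 26.6667 lb.
Convert to per m²: 26.6667 × 0.01 = 0.266667 lb.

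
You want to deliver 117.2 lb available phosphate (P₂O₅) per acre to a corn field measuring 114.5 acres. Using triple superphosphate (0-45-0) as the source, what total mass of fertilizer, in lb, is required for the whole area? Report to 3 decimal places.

Product per acre = 117.2 / 45% = 260.444 lb.
Total product = 260.444 × 114.5 = 29820.8889 lb.

29820.889 lb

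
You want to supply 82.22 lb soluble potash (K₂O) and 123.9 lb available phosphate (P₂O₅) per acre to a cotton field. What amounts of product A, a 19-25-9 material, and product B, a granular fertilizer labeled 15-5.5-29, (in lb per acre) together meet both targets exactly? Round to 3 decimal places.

464.973 lb product A, 139.215 lb product B

With a, b = lb per acre of product A and product B:
K₂O: 0.09·a + 0.29·b = 82.22
P₂O₅: 0.25·a + 0.055·b = 123.9
Eliminate a: (row1) − 0.09/0.25·(row2) → 0.2702·b = 37.616, so b = 139.2154.
Back-substitute: a = (82.22 − 0.29·139.2154) / 0.09 = 464.9726.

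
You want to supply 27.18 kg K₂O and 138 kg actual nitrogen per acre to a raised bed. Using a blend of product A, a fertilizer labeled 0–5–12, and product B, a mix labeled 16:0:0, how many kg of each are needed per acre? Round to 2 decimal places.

226.50 kg product A, 862.50 kg product B

Per-acre balance (a = product A, b = product B):
K₂O: 0.12·a + 0·b = 27.18
N: 0·a + 0.16·b = 138
Solving simultaneously: a = 226.5, b = 862.5.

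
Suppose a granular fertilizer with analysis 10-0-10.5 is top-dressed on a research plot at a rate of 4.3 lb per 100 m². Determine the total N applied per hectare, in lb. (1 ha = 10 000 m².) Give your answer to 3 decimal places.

43.000 lb N per hectare

nitrogen per 100 m² = 4.3 × 10% = 0.43 lb.
Convert to per hectare: 0.43 × 100 = 43 lb.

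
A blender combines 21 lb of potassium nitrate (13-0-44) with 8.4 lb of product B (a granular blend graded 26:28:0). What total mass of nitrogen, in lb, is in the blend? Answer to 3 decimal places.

N mass = 13%×21 + 26%×8.4 = 4.914 lb.

4.914 lb N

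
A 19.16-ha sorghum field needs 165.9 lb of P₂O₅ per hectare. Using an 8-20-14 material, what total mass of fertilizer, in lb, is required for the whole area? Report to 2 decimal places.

Product per hectare = 165.9 / 20% = 829.5 lb.
Total product = 829.5 × 19.16 = 15893.22 lb.

15893.22 lb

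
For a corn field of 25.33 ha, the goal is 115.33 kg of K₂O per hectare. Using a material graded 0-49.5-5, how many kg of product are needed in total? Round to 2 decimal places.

58426.18 kg

Product per hectare = 115.33 / 5% = 2306.6 kg.
Total product = 2306.6 × 25.33 = 58426.178 kg.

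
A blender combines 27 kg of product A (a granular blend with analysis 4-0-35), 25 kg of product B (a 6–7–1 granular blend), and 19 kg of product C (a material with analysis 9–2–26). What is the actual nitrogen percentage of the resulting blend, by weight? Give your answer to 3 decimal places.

6.042% N

Total mass = 27 + 25 + 19 = 71 kg.
N mass = 4%×27 + 6%×25 + 9%×19 = 4.29 kg.
% N = 4.29 / 71 = 6.04225%.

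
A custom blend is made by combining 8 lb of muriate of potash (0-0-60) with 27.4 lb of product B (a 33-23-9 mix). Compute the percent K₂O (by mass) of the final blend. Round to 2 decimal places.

Total mass = 8 + 27.4 = 35.4 lb.
K₂O mass = 60%×8 + 9%×27.4 = 7.266 lb.
% K₂O = 7.266 / 35.4 = 20.5254%.

20.53% K₂O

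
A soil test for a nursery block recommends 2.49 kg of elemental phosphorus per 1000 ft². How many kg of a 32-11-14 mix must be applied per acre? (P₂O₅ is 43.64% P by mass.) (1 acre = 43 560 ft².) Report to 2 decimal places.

2259.49 kg of product per acre

As P₂O₅: 2.49 / 0.4364 = 5.70577 kg per 1000 ft².
Product per 1000 ft² = 5.70577 / 11% = 51.8707 kg.
Convert to per acre: 51.8707 × 43.56 = 2259.487 kg.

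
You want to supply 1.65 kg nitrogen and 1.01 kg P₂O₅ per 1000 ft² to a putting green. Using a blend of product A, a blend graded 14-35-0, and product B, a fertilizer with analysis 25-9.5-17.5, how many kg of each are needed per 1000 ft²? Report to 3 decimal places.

1.290 kg product A, 5.877 kg product B

With a, b = kg per 1000 ft² of product A and product B:
N: 0.14·a + 0.25·b = 1.65
P₂O₅: 0.35·a + 0.095·b = 1.01
Solving simultaneously: a = 1.29043, b = 5.87736.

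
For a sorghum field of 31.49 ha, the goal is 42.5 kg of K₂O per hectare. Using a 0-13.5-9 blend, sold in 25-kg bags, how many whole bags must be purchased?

595 bags

Product per hectare = 42.5 / 9% = 472.222 kg.
Total product = 472.222 × 31.49 = 14870.3 kg.
Bags = ⌈14870.3 / 25⌉ = 595.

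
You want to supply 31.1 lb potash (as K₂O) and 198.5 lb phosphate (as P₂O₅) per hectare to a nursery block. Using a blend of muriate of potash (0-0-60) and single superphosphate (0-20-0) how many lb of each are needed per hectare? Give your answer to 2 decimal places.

51.83 lb muriate of potash, 992.50 lb single superphosphate

Let a = lb of muriate of potash, b = lb of single superphosphate (per hectare).
K₂O: 0.6·a + 0·b = 31.1
P₂O₅: 0·a + 0.2·b = 198.5
Solving simultaneously: a = 51.8333, b = 992.5.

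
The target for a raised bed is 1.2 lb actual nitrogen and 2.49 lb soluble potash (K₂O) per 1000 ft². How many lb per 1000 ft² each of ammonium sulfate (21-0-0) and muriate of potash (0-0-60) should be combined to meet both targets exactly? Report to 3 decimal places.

5.714 lb ammonium sulfate, 4.150 lb muriate of potash

Let a = lb of ammonium sulfate, b = lb of muriate of potash (per 1000 ft²).
N: 0.21·a + 0·b = 1.2
K₂O: 0·a + 0.6·b = 2.49
Solving simultaneously: a = 5.71429, b = 4.15.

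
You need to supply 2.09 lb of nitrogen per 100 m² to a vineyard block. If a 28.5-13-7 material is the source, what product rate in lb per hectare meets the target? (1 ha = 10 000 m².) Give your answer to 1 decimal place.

733.3 lb of product per hectare

Product per 100 m² = 2.09 / 28.5% = 7.33333 lb.
Convert to per hectare: 7.33333 × 100 = 733.333 lb.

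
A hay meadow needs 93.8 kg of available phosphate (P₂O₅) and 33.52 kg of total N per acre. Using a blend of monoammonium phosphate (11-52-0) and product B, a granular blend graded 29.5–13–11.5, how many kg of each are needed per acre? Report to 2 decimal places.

Let a = kg of monoammonium phosphate, b = kg of product B (per acre).
P₂O₅: 0.52·a + 0.13·b = 93.8
N: 0.11·a + 0.295·b = 33.52
Eliminate a: (row1) − 0.52/0.11·(row2) → -1.26455·b = -64.6582, so b = 51.1316.
Back-substitute: a = (93.8 − 0.13·51.1316) / 0.52 = 167.602.

167.60 kg monoammonium phosphate, 51.13 kg product B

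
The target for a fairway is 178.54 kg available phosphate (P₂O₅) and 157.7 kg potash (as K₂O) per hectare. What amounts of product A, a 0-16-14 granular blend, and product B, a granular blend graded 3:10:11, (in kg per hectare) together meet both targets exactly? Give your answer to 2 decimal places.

Let a = kg of product A, b = kg of product B (per hectare).
P₂O₅: 0.16·a + 0.1·b = 178.54
K₂O: 0.14·a + 0.11·b = 157.7
From row1: a = (178.54 − 0.1·b) / 0.16.
Into row2: 0.14·(178.54 − 0.1·b)/0.16 + 0.11·b = 157.7 → b = 65.6667, a = 1074.833.

1074.83 kg product A, 65.67 kg product B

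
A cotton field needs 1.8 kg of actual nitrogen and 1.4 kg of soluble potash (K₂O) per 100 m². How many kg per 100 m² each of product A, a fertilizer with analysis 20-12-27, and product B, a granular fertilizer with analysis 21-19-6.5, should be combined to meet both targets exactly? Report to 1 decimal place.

4.1 kg product A, 4.7 kg product B

With a, b = kg per 100 m² of product A and product B:
N: 0.2·a + 0.21·b = 1.8
K₂O: 0.27·a + 0.065·b = 1.4
From row1: a = (1.8 − 0.21·b) / 0.2.
Into row2: 0.27·(1.8 − 0.21·b)/0.2 + 0.065·b = 1.4 → b = 4.71396, a = 4.05034.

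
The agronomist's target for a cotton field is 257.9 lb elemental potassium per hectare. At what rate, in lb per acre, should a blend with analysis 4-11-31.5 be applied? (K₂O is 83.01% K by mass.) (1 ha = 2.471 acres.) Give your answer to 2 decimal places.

399.15 lb of product per acre

As K₂O: 257.9 / 0.8301 = 310.685 lb per hectare.
Product per hectare = 310.685 / 31.5% = 986.303 lb.
Convert to per acre: 986.303 × 0.404694 = 399.151 lb.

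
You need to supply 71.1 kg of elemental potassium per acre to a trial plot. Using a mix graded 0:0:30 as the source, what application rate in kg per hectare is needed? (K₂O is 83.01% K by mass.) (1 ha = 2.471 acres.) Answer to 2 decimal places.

705.49 kg of product per hectare

As K₂O: 71.1 / 0.8301 = 85.6523 kg per acre.
Product per acre = 85.6523 / 30% = 285.508 kg.
Convert to per hectare: 285.508 × 2.471 = 705.4897 kg.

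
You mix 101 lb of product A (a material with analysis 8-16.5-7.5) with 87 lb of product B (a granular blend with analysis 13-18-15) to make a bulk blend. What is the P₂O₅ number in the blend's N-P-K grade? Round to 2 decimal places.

17.19% P₂O₅

Total mass = 101 + 87 = 188 lb.
P₂O₅ mass = 16.5%×101 + 18%×87 = 32.325 lb.
% P₂O₅ = 32.325 / 188 = 17.1941%.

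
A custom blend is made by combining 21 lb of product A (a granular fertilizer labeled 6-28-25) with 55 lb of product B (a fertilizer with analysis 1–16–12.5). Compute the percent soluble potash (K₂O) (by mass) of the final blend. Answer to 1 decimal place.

Total mass = 21 + 55 = 76 lb.
K₂O mass = 25%×21 + 12.5%×55 = 12.125 lb.
% K₂O = 12.125 / 76 = 15.9539%.

16.0% K₂O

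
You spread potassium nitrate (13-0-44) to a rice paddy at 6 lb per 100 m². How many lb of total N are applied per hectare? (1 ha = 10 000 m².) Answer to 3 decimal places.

78.000 lb N per hectare

nitrogen per 100 m² = 6 × 13% = 0.78 lb.
Convert to per hectare: 0.78 × 100 = 78 lb.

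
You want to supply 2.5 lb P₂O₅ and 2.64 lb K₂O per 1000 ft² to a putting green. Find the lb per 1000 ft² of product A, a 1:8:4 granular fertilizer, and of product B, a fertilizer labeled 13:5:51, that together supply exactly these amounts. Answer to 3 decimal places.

With a, b = lb per 1000 ft² of product A and product B:
P₂O₅: 0.08·a + 0.05·b = 2.5
K₂O: 0.04·a + 0.51·b = 2.64
From row1: a = (2.5 − 0.05·b) / 0.08.
Into row2: 0.04·(2.5 − 0.05·b)/0.08 + 0.51·b = 2.64 → b = 2.86598, a = 29.4588.

29.459 lb product A, 2.866 lb product B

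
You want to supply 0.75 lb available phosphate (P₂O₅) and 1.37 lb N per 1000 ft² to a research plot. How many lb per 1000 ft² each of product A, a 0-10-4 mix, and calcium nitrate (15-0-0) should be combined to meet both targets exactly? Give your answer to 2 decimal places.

With a, b = lb per 1000 ft² of product A and calcium nitrate:
P₂O₅: 0.1·a + 0·b = 0.75
N: 0·a + 0.15·b = 1.37
Solving simultaneously: a = 7.5, b = 9.13333.

7.50 lb product A, 9.13 lb calcium nitrate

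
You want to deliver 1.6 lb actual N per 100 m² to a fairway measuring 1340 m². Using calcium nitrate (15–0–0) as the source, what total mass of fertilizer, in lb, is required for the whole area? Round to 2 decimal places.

Product per 100 m² = 1.6 / 15% = 10.6667 lb.
Total product = 10.6667 × 1340 / 100 = 142.933 lb.

142.93 lb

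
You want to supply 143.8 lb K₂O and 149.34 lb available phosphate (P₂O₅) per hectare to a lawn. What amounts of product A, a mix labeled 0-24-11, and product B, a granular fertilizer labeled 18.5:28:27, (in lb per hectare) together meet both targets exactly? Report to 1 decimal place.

1.7 lb product A, 531.9 lb product B

With a, b = lb per hectare of product A and product B:
K₂O: 0.11·a + 0.27·b = 143.8
P₂O₅: 0.24·a + 0.28·b = 149.34
Solving simultaneously: a = 1.7, b = 531.9.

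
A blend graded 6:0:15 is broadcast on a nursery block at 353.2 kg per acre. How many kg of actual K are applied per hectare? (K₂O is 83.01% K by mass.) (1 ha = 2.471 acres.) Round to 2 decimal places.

K₂O per acre = 353.2 × 15% = 52.98 kg.
Elemental K = 52.98 × 0.8301 = 43.9787 kg per acre.
Convert to per hectare: 43.9787 × 2.471 = 108.671 kg.

108.67 kg K per hectare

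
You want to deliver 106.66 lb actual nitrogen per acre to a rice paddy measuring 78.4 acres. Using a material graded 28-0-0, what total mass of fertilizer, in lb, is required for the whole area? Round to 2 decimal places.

Product per acre = 106.66 / 28% = 380.929 lb.
Total product = 380.929 × 78.4 = 29864.8 lb.

29864.80 lb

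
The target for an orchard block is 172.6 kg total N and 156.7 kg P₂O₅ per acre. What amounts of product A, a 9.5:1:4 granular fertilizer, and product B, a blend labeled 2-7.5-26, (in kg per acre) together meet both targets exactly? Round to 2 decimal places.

1416.75 kg product A, 1900.43 kg product B

Let a = kg of product A, b = kg of product B (per acre).
N: 0.095·a + 0.02·b = 172.6
P₂O₅: 0.01·a + 0.075·b = 156.7
Eliminate a: (row1) − 0.095/0.01·(row2) → -0.6925·b = -1316.05, so b = 1900.433.
Back-substitute: a = (172.6 − 0.02·1900.433) / 0.095 = 1416.751.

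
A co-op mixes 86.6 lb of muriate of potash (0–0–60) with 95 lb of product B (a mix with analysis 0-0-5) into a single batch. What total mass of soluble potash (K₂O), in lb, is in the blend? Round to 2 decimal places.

56.71 lb K₂O

K₂O mass = 60%×86.6 + 5%×95 = 56.71 lb.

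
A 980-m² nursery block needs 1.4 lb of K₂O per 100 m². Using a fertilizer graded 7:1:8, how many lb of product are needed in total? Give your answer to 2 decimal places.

171.50 lb

Product per 100 m² = 1.4 / 8% = 17.5 lb.
Total product = 17.5 × 980 / 100 = 171.5 lb.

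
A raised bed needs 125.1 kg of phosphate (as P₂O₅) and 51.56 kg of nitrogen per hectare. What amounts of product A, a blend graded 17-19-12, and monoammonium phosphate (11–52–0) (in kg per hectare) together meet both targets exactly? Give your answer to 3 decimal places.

193.336 kg product A, 169.935 kg monoammonium phosphate

Per-hectare balance (a = product A, b = monoammonium phosphate):
P₂O₅: 0.19·a + 0.52·b = 125.1
N: 0.17·a + 0.11·b = 51.56
Solving simultaneously: a = 193.3363, b = 169.9348.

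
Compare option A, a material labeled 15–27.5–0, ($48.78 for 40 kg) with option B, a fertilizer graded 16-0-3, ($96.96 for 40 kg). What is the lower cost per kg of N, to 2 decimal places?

$8.13 per kg N (option A)

option A: N per bag = 40 × 15% = 6 kg; cost = 48.78 / 6 = $8.1300/kg N.
option B: N per bag = 40 × 16% = 6.4 kg; cost = 96.96 / 6.4 = $15.1500/kg N.
option A is cheaper.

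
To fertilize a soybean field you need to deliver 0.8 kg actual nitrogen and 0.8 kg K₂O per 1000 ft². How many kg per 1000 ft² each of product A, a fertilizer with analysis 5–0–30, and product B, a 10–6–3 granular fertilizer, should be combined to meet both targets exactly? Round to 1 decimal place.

Let a = kg of product A, b = kg of product B (per 1000 ft²).
N: 0.05·a + 0.1·b = 0.8
K₂O: 0.3·a + 0.03·b = 0.8
Eliminate a: (row1) − 0.05/0.3·(row2) → 0.095·b = 0.666667, so b = 7.01754.
Back-substitute: a = (0.8 − 0.1·7.01754) / 0.05 = 1.96491.

2.0 kg product A, 7.0 kg product B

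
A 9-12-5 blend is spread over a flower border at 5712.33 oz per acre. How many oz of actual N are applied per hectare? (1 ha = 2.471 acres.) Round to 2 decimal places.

nitrogen per acre = 5712.33 × 9% = 514.11 oz.
Convert to per hectare: 514.11 × 2.471 = 1270.365 oz.

1270.37 oz N per hectare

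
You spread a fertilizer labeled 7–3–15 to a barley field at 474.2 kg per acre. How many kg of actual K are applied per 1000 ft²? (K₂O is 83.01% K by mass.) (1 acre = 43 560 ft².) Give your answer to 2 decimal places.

K₂O per acre = 474.2 × 15% = 71.13 kg.
Elemental K = 71.13 × 0.8301 = 59.045 kg per acre.
Convert to per 1000 ft²: 59.045 × 0.0229568 = 1.35549 kg.

1.36 kg K per thousand sq ft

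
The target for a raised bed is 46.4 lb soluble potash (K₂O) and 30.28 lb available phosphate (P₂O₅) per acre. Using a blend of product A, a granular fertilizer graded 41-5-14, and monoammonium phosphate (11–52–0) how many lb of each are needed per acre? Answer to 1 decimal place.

331.4 lb product A, 26.4 lb monoammonium phosphate

With a, b = lb per acre of product A and monoammonium phosphate:
K₂O: 0.14·a + 0·b = 46.4
P₂O₅: 0.05·a + 0.52·b = 30.28
Eliminate b: (row1) − 0/0.52·(row2) → 0.14·a = 46.4, so a = 331.429.
Then b = (30.28 − 0.05·331.429) / 0.52 = 26.3626.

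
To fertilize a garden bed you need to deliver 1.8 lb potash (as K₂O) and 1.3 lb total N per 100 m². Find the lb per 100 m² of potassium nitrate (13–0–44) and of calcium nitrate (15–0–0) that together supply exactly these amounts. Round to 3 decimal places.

Per-100 m² balance (a = potassium nitrate, b = calcium nitrate):
K₂O: 0.44·a + 0·b = 1.8
N: 0.13·a + 0.15·b = 1.3
Eliminate b: (row1) − 0/0.15·(row2) → 0.44·a = 1.8, so a = 4.09091.
Then b = (1.3 − 0.13·4.09091) / 0.15 = 5.12121.

4.091 lb potassium nitrate, 5.121 lb calcium nitrate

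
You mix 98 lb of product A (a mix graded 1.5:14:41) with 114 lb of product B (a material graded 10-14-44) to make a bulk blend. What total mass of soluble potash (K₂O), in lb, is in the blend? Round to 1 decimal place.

K₂O mass = 41%×98 + 44%×114 = 90.34 lb.

90.3 lb K₂O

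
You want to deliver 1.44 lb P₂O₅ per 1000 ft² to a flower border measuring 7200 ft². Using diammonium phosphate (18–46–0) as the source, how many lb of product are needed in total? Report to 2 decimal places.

22.54 lb

Product per 1000 ft² = 1.44 / 46% = 3.13043 lb.
Total product = 3.13043 × 7200 / 1000 = 22.5391 lb.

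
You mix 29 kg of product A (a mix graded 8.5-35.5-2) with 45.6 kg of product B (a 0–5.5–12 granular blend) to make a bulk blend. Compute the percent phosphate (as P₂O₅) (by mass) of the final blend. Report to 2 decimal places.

Total mass = 29 + 45.6 = 74.6 kg.
P₂O₅ mass = 35.5%×29 + 5.5%×45.6 = 12.803 kg.
% P₂O₅ = 12.803 / 74.6 = 17.1622%.

17.16% P₂O₅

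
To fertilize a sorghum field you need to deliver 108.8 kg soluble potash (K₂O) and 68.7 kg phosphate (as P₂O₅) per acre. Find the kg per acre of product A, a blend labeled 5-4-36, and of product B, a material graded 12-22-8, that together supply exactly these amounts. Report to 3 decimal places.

242.632 kg product A, 268.158 kg product B

Per-acre balance (a = product A, b = product B):
K₂O: 0.36·a + 0.08·b = 108.8
P₂O₅: 0.04·a + 0.22·b = 68.7
Eliminate a: (row1) − 0.36/0.04·(row2) → -1.9·b = -509.5, so b = 268.1579.
Back-substitute: a = (108.8 − 0.08·268.1579) / 0.36 = 242.6316.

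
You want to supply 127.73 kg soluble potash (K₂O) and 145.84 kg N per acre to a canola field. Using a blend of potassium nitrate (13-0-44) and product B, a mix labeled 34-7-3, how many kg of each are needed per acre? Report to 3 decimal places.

268.037 kg potassium nitrate, 326.456 kg product B

Let a = kg of potassium nitrate, b = kg of product B (per acre).
K₂O: 0.44·a + 0.03·b = 127.73
N: 0.13·a + 0.34·b = 145.84
Solving simultaneously: a = 268.0371, b = 326.4564.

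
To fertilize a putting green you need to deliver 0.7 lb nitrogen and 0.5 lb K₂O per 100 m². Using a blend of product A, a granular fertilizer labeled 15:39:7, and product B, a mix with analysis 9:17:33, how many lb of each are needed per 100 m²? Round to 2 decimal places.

Let a = lb of product A, b = lb of product B (per 100 m²).
N: 0.15·a + 0.09·b = 0.7
K₂O: 0.07·a + 0.33·b = 0.5
From row1: a = (0.7 − 0.09·b) / 0.15.
Into row2: 0.07·(0.7 − 0.09·b)/0.15 + 0.33·b = 0.5 → b = 0.601852, a = 4.30556.

4.31 lb product A, 0.60 lb product B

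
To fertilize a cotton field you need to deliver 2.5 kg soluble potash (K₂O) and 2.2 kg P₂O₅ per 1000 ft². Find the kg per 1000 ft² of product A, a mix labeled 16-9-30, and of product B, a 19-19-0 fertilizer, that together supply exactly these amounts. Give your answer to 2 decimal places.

8.33 kg product A, 7.63 kg product B

Let a = kg of product A, b = kg of product B (per 1000 ft²).
K₂O: 0.3·a + 0·b = 2.5
P₂O₅: 0.09·a + 0.19·b = 2.2
From row1: a = (2.5 − 0·b) / 0.3.
Into row2: 0.09·(2.5 − 0·b)/0.3 + 0.19·b = 2.2 → b = 7.63158, a = 8.33333.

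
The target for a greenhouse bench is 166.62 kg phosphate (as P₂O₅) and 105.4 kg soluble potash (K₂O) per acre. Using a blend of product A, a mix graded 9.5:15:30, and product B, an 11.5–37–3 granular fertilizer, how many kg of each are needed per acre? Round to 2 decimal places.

319.24 kg product A, 320.90 kg product B

With a, b = kg per acre of product A and product B:
P₂O₅: 0.15·a + 0.37·b = 166.62
K₂O: 0.3·a + 0.03·b = 105.4
Eliminate b: (row1) − 0.37/0.03·(row2) → -3.55·a = -1133.31, so a = 319.243.
Then b = (105.4 − 0.3·319.243) / 0.03 = 320.901.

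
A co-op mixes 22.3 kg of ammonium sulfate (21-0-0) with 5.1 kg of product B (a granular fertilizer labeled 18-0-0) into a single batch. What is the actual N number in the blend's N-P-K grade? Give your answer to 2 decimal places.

Total mass = 22.3 + 5.1 = 27.4 kg.
N mass = 21%×22.3 + 18%×5.1 = 5.601 kg.
% N = 5.601 / 27.4 = 20.4416%.

20.44% N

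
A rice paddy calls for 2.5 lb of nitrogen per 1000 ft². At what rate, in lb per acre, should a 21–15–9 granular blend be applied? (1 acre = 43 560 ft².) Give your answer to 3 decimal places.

518.571 lb of product per acre

Product per 1000 ft² = 2.5 / 21% = 11.9048 lb.
Convert to per acre: 11.9048 × 43.56 = 518.5714 lb.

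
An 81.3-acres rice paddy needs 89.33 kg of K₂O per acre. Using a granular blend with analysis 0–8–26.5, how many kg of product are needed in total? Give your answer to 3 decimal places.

27405.770 kg

Product per acre = 89.33 / 26.5% = 337.094 kg.
Total product = 337.094 × 81.3 = 27405.7698 kg.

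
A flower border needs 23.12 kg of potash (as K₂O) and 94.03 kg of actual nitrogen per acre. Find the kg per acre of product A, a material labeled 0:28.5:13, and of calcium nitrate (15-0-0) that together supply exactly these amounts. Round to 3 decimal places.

177.846 kg product A, 626.867 kg calcium nitrate

Let a = kg of product A, b = kg of calcium nitrate (per acre).
K₂O: 0.13·a + 0·b = 23.12
N: 0·a + 0.15·b = 94.03
Solving simultaneously: a = 177.8462, b = 626.8667.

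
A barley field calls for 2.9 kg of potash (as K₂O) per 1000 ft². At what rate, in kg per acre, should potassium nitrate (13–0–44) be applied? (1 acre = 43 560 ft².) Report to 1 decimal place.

287.1 kg of product per acre

Product per 1000 ft² = 2.9 / 44% = 6.59091 kg.
Convert to per acre: 6.59091 × 43.56 = 287.1 kg.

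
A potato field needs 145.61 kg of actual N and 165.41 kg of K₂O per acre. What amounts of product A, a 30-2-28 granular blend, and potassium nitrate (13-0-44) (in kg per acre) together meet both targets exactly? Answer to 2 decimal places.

445.24 kg product A, 92.60 kg potassium nitrate

With a, b = kg per acre of product A and potassium nitrate:
N: 0.3·a + 0.13·b = 145.61
K₂O: 0.28·a + 0.44·b = 165.41
From row1: a = (145.61 − 0.13·b) / 0.3.
Into row2: 0.28·(145.61 − 0.13·b)/0.3 + 0.44·b = 165.41 → b = 92.5962, a = 445.242.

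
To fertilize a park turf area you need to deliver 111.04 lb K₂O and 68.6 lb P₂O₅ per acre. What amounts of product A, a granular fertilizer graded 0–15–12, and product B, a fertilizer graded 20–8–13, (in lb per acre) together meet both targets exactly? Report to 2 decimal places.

Let a = lb of product A, b = lb of product B (per acre).
K₂O: 0.12·a + 0.13·b = 111.04
P₂O₅: 0.15·a + 0.08·b = 68.6
Solving simultaneously: a = 3.51515, b = 850.909.

3.52 lb product A, 850.91 lb product B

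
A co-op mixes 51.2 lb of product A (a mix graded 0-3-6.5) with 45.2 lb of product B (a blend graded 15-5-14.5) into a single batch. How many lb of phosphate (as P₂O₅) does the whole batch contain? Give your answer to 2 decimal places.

P₂O₅ mass = 3%×51.2 + 5%×45.2 = 3.796 lb.

3.80 lb P₂O₅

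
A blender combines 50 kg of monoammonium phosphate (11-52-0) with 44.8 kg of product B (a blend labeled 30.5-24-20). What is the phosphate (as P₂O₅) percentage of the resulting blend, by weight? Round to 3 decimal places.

Total mass = 50 + 44.8 = 94.8 kg.
P₂O₅ mass = 52%×50 + 24%×44.8 = 36.752 kg.
% P₂O₅ = 36.752 / 94.8 = 38.7679%.

38.768% P₂O₅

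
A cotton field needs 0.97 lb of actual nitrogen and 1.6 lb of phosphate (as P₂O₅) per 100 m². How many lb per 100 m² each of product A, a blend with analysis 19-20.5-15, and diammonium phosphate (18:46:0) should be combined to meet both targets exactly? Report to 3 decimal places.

3.133 lb product A, 2.082 lb diammonium phosphate

Per-100 m² balance (a = product A, b = diammonium phosphate):
N: 0.19·a + 0.18·b = 0.97
P₂O₅: 0.205·a + 0.46·b = 1.6
Eliminate b: (row1) − 0.18/0.46·(row2) → 0.109783·a = 0.343913, so a = 3.13267.
Then b = (1.6 − 0.205·3.13267) / 0.46 = 2.08218.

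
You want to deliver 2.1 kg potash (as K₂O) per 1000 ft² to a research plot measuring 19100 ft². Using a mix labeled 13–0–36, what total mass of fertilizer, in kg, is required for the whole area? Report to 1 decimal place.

Product per 1000 ft² = 2.1 / 36% = 5.83333 kg.
Total product = 5.83333 × 19100 / 1000 = 111.417 kg.

111.4 kg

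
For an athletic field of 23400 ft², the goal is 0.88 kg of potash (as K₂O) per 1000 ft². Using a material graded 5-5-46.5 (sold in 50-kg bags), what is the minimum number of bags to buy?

Product per 1000 ft² = 0.88 / 46.5% = 1.89247 kg.
Total product = 1.89247 × 23400 / 1000 = 44.2839 kg.
Bags = ⌈44.2839 / 50⌉ = 1.

1 bags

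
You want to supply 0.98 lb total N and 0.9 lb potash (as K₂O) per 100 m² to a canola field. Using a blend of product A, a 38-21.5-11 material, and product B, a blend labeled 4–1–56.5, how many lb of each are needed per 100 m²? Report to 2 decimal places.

Let a = lb of product A, b = lb of product B (per 100 m²).
N: 0.38·a + 0.04·b = 0.98
K₂O: 0.11·a + 0.565·b = 0.9
Eliminate b: (row1) − 0.04/0.565·(row2) → 0.372212·a = 0.916283, so a = 2.46172.
Then b = (0.9 − 0.11·2.46172) / 0.565 = 1.11365.

2.46 lb product A, 1.11 lb product B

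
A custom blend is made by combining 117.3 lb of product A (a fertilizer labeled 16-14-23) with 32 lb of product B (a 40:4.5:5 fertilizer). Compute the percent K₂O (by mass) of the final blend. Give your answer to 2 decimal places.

Total mass = 117.3 + 32 = 149.3 lb.
K₂O mass = 23%×117.3 + 5%×32 = 28.579 lb.
% K₂O = 28.579 / 149.3 = 19.142%.

19.14% K₂O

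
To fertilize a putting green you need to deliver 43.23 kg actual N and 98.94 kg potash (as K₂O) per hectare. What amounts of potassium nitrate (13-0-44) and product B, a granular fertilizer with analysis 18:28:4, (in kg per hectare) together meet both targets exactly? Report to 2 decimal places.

217.30 kg potassium nitrate, 83.23 kg product B

Per-hectare balance (a = potassium nitrate, b = product B):
N: 0.13·a + 0.18·b = 43.23
K₂O: 0.44·a + 0.04·b = 98.94
Eliminate b: (row1) − 0.18/0.04·(row2) → -1.85·a = -402, so a = 217.297.
Then b = (98.94 − 0.44·217.297) / 0.04 = 83.2297.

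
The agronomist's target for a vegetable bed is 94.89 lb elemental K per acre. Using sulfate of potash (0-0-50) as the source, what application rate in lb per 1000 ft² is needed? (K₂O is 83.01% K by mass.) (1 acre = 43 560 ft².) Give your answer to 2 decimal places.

5.25 lb of product per thousand sq ft

As K₂O: 94.89 / 0.8301 = 114.312 lb per acre.
Product per acre = 114.312 / 50% = 228.623 lb.
Convert to per 1000 ft²: 228.623 × 0.0229568 = 5.24846 lb.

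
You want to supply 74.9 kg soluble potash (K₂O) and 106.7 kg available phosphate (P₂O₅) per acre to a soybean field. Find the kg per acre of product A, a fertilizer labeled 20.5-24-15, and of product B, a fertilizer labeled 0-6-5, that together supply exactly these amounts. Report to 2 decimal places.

280.33 kg product A, 657.00 kg product B

With a, b = kg per acre of product A and product B:
K₂O: 0.15·a + 0.05·b = 74.9
P₂O₅: 0.24·a + 0.06·b = 106.7
Solving simultaneously: a = 280.333, b = 657.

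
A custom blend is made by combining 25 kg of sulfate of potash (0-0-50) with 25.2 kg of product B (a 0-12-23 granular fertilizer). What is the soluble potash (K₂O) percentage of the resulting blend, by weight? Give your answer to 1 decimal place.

Total mass = 25 + 25.2 = 50.2 kg.
K₂O mass = 50%×25 + 23%×25.2 = 18.296 kg.
% K₂O = 18.296 / 50.2 = 36.4462%.

36.4% K₂O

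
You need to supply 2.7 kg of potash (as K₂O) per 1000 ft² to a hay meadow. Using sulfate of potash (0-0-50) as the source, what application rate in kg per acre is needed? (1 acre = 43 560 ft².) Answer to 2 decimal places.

235.22 kg of product per acre

Product per 1000 ft² = 2.7 / 50% = 5.4 kg.
Convert to per acre: 5.4 × 43.56 = 235.224 kg.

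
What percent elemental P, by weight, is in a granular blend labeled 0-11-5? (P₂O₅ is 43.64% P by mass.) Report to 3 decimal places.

4.800% P

%P = 11 × 0.4364 = 4.8004%.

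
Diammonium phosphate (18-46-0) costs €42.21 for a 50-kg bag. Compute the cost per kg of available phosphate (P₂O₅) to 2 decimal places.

P₂O₅ in bag = 50 × 46% = 23 kg.
Cost per kg P₂O₅ = €42.21 / 23 = €1.8352.

€1.84 per kg P₂O₅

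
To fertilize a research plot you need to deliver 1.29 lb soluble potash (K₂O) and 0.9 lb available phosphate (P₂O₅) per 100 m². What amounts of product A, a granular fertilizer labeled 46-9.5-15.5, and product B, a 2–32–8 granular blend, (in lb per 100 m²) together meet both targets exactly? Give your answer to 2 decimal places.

8.11 lb product A, 0.40 lb product B

Let a = lb of product A, b = lb of product B (per 100 m²).
K₂O: 0.155·a + 0.08·b = 1.29
P₂O₅: 0.095·a + 0.32·b = 0.9
Solving simultaneously: a = 8.11429, b = 0.403571.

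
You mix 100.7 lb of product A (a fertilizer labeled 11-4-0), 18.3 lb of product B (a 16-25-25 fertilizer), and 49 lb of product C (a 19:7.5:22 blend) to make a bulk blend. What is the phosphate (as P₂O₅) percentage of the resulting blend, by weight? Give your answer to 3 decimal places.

7.308% P₂O₅

Total mass = 100.7 + 18.3 + 49 = 168 lb.
P₂O₅ mass = 4%×100.7 + 25%×18.3 + 7.5%×49 = 12.278 lb.
% P₂O₅ = 12.278 / 168 = 7.30833%.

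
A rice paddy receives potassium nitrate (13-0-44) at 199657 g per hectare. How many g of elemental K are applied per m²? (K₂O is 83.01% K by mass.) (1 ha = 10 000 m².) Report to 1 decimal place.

K₂O per hectare = 199657 × 44% = 87849.1 g.
Elemental K = 87849.1 × 0.8301 = 72923.5 g per hectare.
Convert to per m²: 72923.5 × 0.0001 = 7.29235 g.

7.3 g K per sq m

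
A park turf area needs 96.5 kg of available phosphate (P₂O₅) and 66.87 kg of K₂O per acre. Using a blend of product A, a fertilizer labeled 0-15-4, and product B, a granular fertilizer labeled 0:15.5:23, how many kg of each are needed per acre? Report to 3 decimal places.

418.027 kg product A, 218.039 kg product B

With a, b = kg per acre of product A and product B:
P₂O₅: 0.15·a + 0.155·b = 96.5
K₂O: 0.04·a + 0.23·b = 66.87
Solving simultaneously: a = 418.0265, b = 218.0389.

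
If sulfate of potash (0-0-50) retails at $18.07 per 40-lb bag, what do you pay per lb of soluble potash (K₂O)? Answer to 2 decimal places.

K₂O in bag = 40 × 50% = 20 lb.
Cost per lb K₂O = $18.07 / 20 = $0.9035.

$0.90 per lb K₂O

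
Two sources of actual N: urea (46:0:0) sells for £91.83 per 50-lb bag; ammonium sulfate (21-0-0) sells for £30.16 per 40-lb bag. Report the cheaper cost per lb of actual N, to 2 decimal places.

£3.59 per lb N (ammonium sulfate)

urea: N per bag = 50 × 46% = 23 lb; cost = 91.83 / 23 = £3.9926/lb N.
ammonium sulfate: N per bag = 40 × 21% = 8.4 lb; cost = 30.16 / 8.4 = £3.5905/lb N.
ammonium sulfate is cheaper.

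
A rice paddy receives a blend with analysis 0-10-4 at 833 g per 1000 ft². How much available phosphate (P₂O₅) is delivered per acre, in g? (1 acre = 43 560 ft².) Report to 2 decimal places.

P₂O₅ per 1000 ft² = 833 × 10% = 83.3 g.
Convert to per acre: 83.3 × 43.56 = 3628.548 g.

3628.55 g P₂O₅ per acre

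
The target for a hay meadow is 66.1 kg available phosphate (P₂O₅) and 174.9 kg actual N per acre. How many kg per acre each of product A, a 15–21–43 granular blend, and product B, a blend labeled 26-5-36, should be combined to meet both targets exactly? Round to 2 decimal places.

Let a = kg of product A, b = kg of product B (per acre).
P₂O₅: 0.21·a + 0.05·b = 66.1
N: 0.15·a + 0.26·b = 174.9
Eliminate a: (row1) − 0.21/0.15·(row2) → -0.314·b = -178.76, so b = 569.299.
Back-substitute: a = (66.1 − 0.05·569.299) / 0.21 = 179.214.

179.21 kg product A, 569.30 kg product B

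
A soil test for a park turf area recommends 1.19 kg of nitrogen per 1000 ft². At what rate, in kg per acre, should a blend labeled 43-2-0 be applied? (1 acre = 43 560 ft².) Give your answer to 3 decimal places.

Product per 1000 ft² = 1.19 / 43% = 2.76744 kg.
Convert to per acre: 2.76744 × 43.56 = 120.5498 kg.

120.550 kg of product per acre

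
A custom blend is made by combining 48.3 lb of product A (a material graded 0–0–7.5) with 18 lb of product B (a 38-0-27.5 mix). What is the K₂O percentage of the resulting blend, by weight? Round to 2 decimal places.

Total mass = 48.3 + 18 = 66.3 lb.
K₂O mass = 7.5%×48.3 + 27.5%×18 = 8.5725 lb.
% K₂O = 8.5725 / 66.3 = 12.9299%.

12.93% K₂O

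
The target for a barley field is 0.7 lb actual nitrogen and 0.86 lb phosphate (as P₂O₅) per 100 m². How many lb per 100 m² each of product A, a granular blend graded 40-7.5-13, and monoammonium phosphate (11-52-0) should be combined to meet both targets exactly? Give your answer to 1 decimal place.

1.3 lb product A, 1.5 lb monoammonium phosphate

Per-100 m² balance (a = product A, b = monoammonium phosphate):
N: 0.4·a + 0.11·b = 0.7
P₂O₅: 0.075·a + 0.52·b = 0.86
Solving simultaneously: a = 1.34869, b = 1.45932.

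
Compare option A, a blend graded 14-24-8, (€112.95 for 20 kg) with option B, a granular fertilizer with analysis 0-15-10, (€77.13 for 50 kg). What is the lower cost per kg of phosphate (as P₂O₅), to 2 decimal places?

option A: P₂O₅ per bag = 20 × 24% = 4.8 kg; cost = 112.95 / 4.8 = €23.5312/kg P₂O₅.
option B: P₂O₅ per bag = 50 × 15% = 7.5 kg; cost = 77.13 / 7.5 = €10.2840/kg P₂O₅.
option B is cheaper.

€10.28 per kg P₂O₅ (option B)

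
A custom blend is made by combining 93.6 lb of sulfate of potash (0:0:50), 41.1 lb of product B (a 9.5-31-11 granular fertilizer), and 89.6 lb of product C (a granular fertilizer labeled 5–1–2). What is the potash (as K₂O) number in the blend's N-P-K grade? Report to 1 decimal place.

Total mass = 93.6 + 41.1 + 89.6 = 224.3 lb.
K₂O mass = 50%×93.6 + 11%×41.1 + 2%×89.6 = 53.113 lb.
% K₂O = 53.113 / 224.3 = 23.6794%.

23.7% K₂O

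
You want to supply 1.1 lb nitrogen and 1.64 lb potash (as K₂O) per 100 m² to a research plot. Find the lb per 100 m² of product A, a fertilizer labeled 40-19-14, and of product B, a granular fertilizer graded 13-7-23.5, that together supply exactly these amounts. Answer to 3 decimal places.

0.598 lb product A, 6.623 lb product B

Let a = lb of product A, b = lb of product B (per 100 m²).
N: 0.4·a + 0.13·b = 1.1
K₂O: 0.14·a + 0.235·b = 1.64
Eliminate a: (row1) − 0.4/0.14·(row2) → -0.541429·b = -3.58571, so b = 6.62269.
Back-substitute: a = (1.1 − 0.13·6.62269) / 0.4 = 0.597625.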